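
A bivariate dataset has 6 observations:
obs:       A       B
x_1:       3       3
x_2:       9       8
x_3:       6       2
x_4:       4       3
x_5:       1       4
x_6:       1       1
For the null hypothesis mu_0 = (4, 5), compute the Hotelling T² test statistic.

Step 1 — sample mean vector:
  mean(A) = (3 + 9 + 6 + 4 + 1 + 1) / 6 = 24/6 = 4
  mean(B) = (3 + 8 + 2 + 3 + 4 + 1) / 6 = 21/6 = 3.5
  x̄ = (4, 3.5),  deviation x̄ - mu_0 = (4, 3.5) - (4, 5) = (0, -1.5).

Step 2 — sample covariance matrix, S[i,j] = (1/(n-1)) · Σ_k (x_{k,i} - mean_i) · (x_{k,j} - mean_j), divisor n-1 = 5:
  S[A,A] = ((-1)·(-1) + (5)·(5) + (2)·(2) + (0)·(0) + (-3)·(-3) + (-3)·(-3)) / 5 = 48/5 = 9.6
  S[A,B] = ((-1)·(-0.5) + (5)·(4.5) + (2)·(-1.5) + (0)·(-0.5) + (-3)·(0.5) + (-3)·(-2.5)) / 5 = 26/5 = 5.2
  S[B,B] = ((-0.5)·(-0.5) + (4.5)·(4.5) + (-1.5)·(-1.5) + (-0.5)·(-0.5) + (0.5)·(0.5) + (-2.5)·(-2.5)) / 5 = 29.5/5 = 5.9
  S = [[9.6, 5.2],
 [5.2, 5.9]].

Step 3 — invert S. det(S) = 9.6·5.9 - (5.2)² = 29.6.
  S^{-1} = (1/det) · [[d, -b], [-b, a]] = [[0.1993, -0.1757],
 [-0.1757, 0.3243]].

Step 4 — quadratic form (x̄ - mu_0)^T · S^{-1} · (x̄ - mu_0):
  S^{-1} · (x̄ - mu_0) = (0.2635, -0.4865),
  (x̄ - mu_0)^T · [...] = (0)·(0.2635) + (-1.5)·(-0.4865) = 0.7297.

Step 5 — scale by n: T² = 6 · 0.7297 = 4.3784.

T² ≈ 4.3784


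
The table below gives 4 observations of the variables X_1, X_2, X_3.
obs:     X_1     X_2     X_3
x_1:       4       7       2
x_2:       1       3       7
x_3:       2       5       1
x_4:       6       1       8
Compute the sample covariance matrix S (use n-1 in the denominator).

Step 1 — column means:
  mean(X_1) = (4 + 1 + 2 + 6) / 4 = 13/4 = 3.25
  mean(X_2) = (7 + 3 + 5 + 1) / 4 = 16/4 = 4
  mean(X_3) = (2 + 7 + 1 + 8) / 4 = 18/4 = 4.5

Step 2 — sample covariance S[i,j] = (1/(n-1)) · Σ_k (x_{k,i} - mean_i) · (x_{k,j} - mean_j), with n-1 = 3.
  S[X_1,X_1] = ((0.75)·(0.75) + (-2.25)·(-2.25) + (-1.25)·(-1.25) + (2.75)·(2.75)) / 3 = 14.75/3 = 4.9167
  S[X_1,X_2] = ((0.75)·(3) + (-2.25)·(-1) + (-1.25)·(1) + (2.75)·(-3)) / 3 = -5/3 = -1.6667
  S[X_1,X_3] = ((0.75)·(-2.5) + (-2.25)·(2.5) + (-1.25)·(-3.5) + (2.75)·(3.5)) / 3 = 6.5/3 = 2.1667
  S[X_2,X_2] = ((3)·(3) + (-1)·(-1) + (1)·(1) + (-3)·(-3)) / 3 = 20/3 = 6.6667
  S[X_2,X_3] = ((3)·(-2.5) + (-1)·(2.5) + (1)·(-3.5) + (-3)·(3.5)) / 3 = -24/3 = -8
  S[X_3,X_3] = ((-2.5)·(-2.5) + (2.5)·(2.5) + (-3.5)·(-3.5) + (3.5)·(3.5)) / 3 = 37/3 = 12.3333

S is symmetric (S[j,i] = S[i,j]). Assembling:

S = [[4.9167, -1.6667, 2.1667],
 [-1.6667, 6.6667, -8],
 [2.1667, -8, 12.3333]]


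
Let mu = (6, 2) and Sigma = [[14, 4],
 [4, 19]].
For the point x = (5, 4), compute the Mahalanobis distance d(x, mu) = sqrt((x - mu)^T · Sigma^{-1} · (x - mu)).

Step 1 — centre the observation: (x - mu) = (-1, 2).

Step 2 — invert Sigma. det(Sigma) = 14·19 - (4)² = 250.
  Sigma^{-1} = (1/det) · [[d, -b], [-b, a]] = [[0.076, -0.016],
 [-0.016, 0.056]].

Step 3 — form the quadratic (x - mu)^T · Sigma^{-1} · (x - mu):
  Sigma^{-1} · (x - mu) = (-0.108, 0.128).
  (x - mu)^T · [Sigma^{-1} · (x - mu)] = (-1)·(-0.108) + (2)·(0.128) = 0.364.

Step 4 — take square root: d = √(0.364) ≈ 0.6033.

d(x, mu) = √(0.364) ≈ 0.6033


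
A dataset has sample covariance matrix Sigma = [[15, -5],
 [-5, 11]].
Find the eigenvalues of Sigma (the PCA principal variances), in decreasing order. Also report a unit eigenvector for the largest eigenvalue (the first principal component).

Step 1 — characteristic polynomial of 2×2 Sigma:
  det(Sigma - λI) = λ² - trace · λ + det = 0.
  trace = 15 + 11 = 26, det = 15·11 - (-5)² = 140.
Step 2 — discriminant:
  Δ = trace² - 4·det = 676 - 560 = 116.
Step 3 — eigenvalues:
  λ = (trace ± √Δ)/2 = (26 ± 10.7703)/2,
  λ_1 = 18.3852,  λ_2 = 7.6148.

Step 4 — unit eigenvector for λ_1: solve (Sigma - λ_1 I)v = 0. First row:
  (15 - 18.3852)·v_x + (-5)·v_y = 0, i.e. (-3.3852)·v_x + (-5)·v_y = 0,
  so v ∝ (b, λ_1 - a) = (-5, 3.3852); multiply by -1 so the first entry is positive: u = (5, -3.3852).
  ||u|| = √((5)² + (-3.3852)²) = √(36.4593) ≈ 6.0382,
  v_1 = u/||u|| ≈ (0.8281, -0.5606) (||v_1|| = 1).

λ_1 = 18.3852,  λ_2 = 7.6148;  v_1 ≈ (0.8281, -0.5606)


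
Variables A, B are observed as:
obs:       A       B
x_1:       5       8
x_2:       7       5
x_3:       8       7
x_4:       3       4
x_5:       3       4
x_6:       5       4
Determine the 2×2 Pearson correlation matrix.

Step 1 — column means:
  mean(A) = (5 + 7 + 8 + 3 + 3 + 5) / 6 = 31/6 = 5.1667
  mean(B) = (8 + 5 + 7 + 4 + 4 + 4) / 6 = 32/6 = 5.3333

Step 2 — sample variances and covariances s[i,j] = (1/(n-1)) · Σ_k (x_{k,i} - mean_i) · (x_{k,j} - mean_j), with n-1 = 5:
  s[A,A] = ((-0.1667)·(-0.1667) + (1.8333)·(1.8333) + (2.8333)·(2.8333) + (-2.1667)·(-2.1667) + (-2.1667)·(-2.1667) + (-0.1667)·(-0.1667)) / 5 = 20.8333/5 = 4.1667
  s[A,B] = ((-0.1667)·(2.6667) + (1.8333)·(-0.3333) + (2.8333)·(1.6667) + (-2.1667)·(-1.3333) + (-2.1667)·(-1.3333) + (-0.1667)·(-1.3333)) / 5 = 9.6667/5 = 1.9333
  s[B,B] = ((2.6667)·(2.6667) + (-0.3333)·(-0.3333) + (1.6667)·(1.6667) + (-1.3333)·(-1.3333) + (-1.3333)·(-1.3333) + (-1.3333)·(-1.3333)) / 5 = 15.3333/5 = 3.0667
  Sample standard deviations s_i = √(s[i,i]):
  s(A) = √(4.1667) = 2.0412
  s(B) = √(3.0667) = 1.7512

Step 3 — r_{ij} = s_{ij} / (s_i · s_j):
  r[A,A] = 1 (diagonal).
  r[A,B] = 1.9333 / (2.0412 · 1.7512) = 1.9333 / 3.5746 = 0.5409
  r[B,B] = 1 (diagonal).

R is symmetric with unit diagonal. Assembling:

R = [[1, 0.5409],
 [0.5409, 1]]


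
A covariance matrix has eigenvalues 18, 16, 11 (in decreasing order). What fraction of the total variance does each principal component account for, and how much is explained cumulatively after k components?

Step 1 — total variance = trace(Sigma) = Σ λ_i = 18 + 16 + 11 = 45.

Step 2 — fraction explained by component i = λ_i / Σ λ:
  PC1: 18/45 = 0.4
  PC2: 16/45 = 0.3556
  PC3: 11/45 = 0.2444

Step 3 — cumulative fraction after k components = (λ_1 + ... + λ_k) / Σ λ:
  k = 1: 18/45 = 0.4
  k = 2: (18 + 16)/45 = 34/45 = 0.7556
  k = 3: (18 + 16 + 11)/45 = 45/45 = 1

Summary (fraction, with percent):

explained: PC1 0.4 (40%), PC2 0.3556 (35.56%), PC3 0.2444 (24.44%);  cumulative: 0.4, 0.7556, 1


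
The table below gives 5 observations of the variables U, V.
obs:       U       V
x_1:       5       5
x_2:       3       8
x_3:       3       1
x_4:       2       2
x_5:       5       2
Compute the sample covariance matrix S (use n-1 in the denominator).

Step 1 — column means:
  mean(U) = (5 + 3 + 3 + 2 + 5) / 5 = 18/5 = 3.6
  mean(V) = (5 + 8 + 1 + 2 + 2) / 5 = 18/5 = 3.6

Step 2 — sample covariance S[i,j] = (1/(n-1)) · Σ_k (x_{k,i} - mean_i) · (x_{k,j} - mean_j), with n-1 = 4.
  S[U,U] = ((1.4)·(1.4) + (-0.6)·(-0.6) + (-0.6)·(-0.6) + (-1.6)·(-1.6) + (1.4)·(1.4)) / 4 = 7.2/4 = 1.8
  S[U,V] = ((1.4)·(1.4) + (-0.6)·(4.4) + (-0.6)·(-2.6) + (-1.6)·(-1.6) + (1.4)·(-1.6)) / 4 = 1.2/4 = 0.3
  S[V,V] = ((1.4)·(1.4) + (4.4)·(4.4) + (-2.6)·(-2.6) + (-1.6)·(-1.6) + (-1.6)·(-1.6)) / 4 = 33.2/4 = 8.3

S is symmetric (S[j,i] = S[i,j]). Assembling:

S = [[1.8, 0.3],
 [0.3, 8.3]]


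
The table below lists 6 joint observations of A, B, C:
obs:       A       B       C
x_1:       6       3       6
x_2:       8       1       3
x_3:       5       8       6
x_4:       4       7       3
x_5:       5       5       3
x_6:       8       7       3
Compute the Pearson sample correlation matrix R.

Step 1 — column means:
  mean(A) = (6 + 8 + 5 + 4 + 5 + 8) / 6 = 36/6 = 6
  mean(B) = (3 + 1 + 8 + 7 + 5 + 7) / 6 = 31/6 = 5.1667
  mean(C) = (6 + 3 + 6 + 3 + 3 + 3) / 6 = 24/6 = 4

Step 2 — sample variances and covariances s[i,j] = (1/(n-1)) · Σ_k (x_{k,i} - mean_i) · (x_{k,j} - mean_j), with n-1 = 5:
  s[A,A] = ((0)·(0) + (2)·(2) + (-1)·(-1) + (-2)·(-2) + (-1)·(-1) + (2)·(2)) / 5 = 14/5 = 2.8
  s[A,B] = ((0)·(-2.1667) + (2)·(-4.1667) + (-1)·(2.8333) + (-2)·(1.8333) + (-1)·(-0.1667) + (2)·(1.8333)) / 5 = -11/5 = -2.2
  s[A,C] = ((0)·(2) + (2)·(-1) + (-1)·(2) + (-2)·(-1) + (-1)·(-1) + (2)·(-1)) / 5 = -3/5 = -0.6
  s[B,B] = ((-2.1667)·(-2.1667) + (-4.1667)·(-4.1667) + (2.8333)·(2.8333) + (1.8333)·(1.8333) + (-0.1667)·(-0.1667) + (1.8333)·(1.8333)) / 5 = 36.8333/5 = 7.3667
  s[B,C] = ((-2.1667)·(2) + (-4.1667)·(-1) + (2.8333)·(2) + (1.8333)·(-1) + (-0.1667)·(-1) + (1.8333)·(-1)) / 5 = 2/5 = 0.4
  s[C,C] = ((2)·(2) + (-1)·(-1) + (2)·(2) + (-1)·(-1) + (-1)·(-1) + (-1)·(-1)) / 5 = 12/5 = 2.4
  Sample standard deviations s_i = √(s[i,i]):
  s(A) = √(2.8) = 1.6733
  s(B) = √(7.3667) = 2.7142
  s(C) = √(2.4) = 1.5492

Step 3 — r_{ij} = s_{ij} / (s_i · s_j):
  r[A,A] = 1 (diagonal).
  r[A,B] = -2.2 / (1.6733 · 2.7142) = -2.2 / 4.5417 = -0.4844
  r[A,C] = -0.6 / (1.6733 · 1.5492) = -0.6 / 2.5923 = -0.2315
  r[B,B] = 1 (diagonal).
  r[B,C] = 0.4 / (2.7142 · 1.5492) = 0.4 / 4.2048 = 0.0951
  r[C,C] = 1 (diagonal).

R is symmetric with unit diagonal. Assembling:

R = [[1, -0.4844, -0.2315],
 [-0.4844, 1, 0.0951],
 [-0.2315, 0.0951, 1]]


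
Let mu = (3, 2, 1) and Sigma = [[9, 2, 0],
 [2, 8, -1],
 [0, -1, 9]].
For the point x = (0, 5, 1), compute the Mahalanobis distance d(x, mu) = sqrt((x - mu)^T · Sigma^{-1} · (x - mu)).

Step 1 — centre the observation: (x - mu) = (-3, 3, 0).

Step 2 — invert Sigma (cofactor / det for 3×3, or solve directly):
  Sigma^{-1} = [[0.1177, -0.0299, -0.0033],
 [-0.0299, 0.1343, 0.0149],
 [-0.0033, 0.0149, 0.1128]].

Step 3 — form the quadratic (x - mu)^T · Sigma^{-1} · (x - mu):
  Sigma^{-1} · (x - mu) = (-0.4428, 0.4925, 0.0547).
  (x - mu)^T · [Sigma^{-1} · (x - mu)] = (-3)·(-0.4428) + (3)·(0.4925) + (0)·(0.0547) = 2.806.

Step 4 — take square root: d = √(2.806) ≈ 1.6751.

d(x, mu) = √(2.806) ≈ 1.6751


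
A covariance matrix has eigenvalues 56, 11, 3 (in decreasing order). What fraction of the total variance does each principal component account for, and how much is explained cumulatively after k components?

Step 1 — total variance = trace(Sigma) = Σ λ_i = 56 + 11 + 3 = 70.

Step 2 — fraction explained by component i = λ_i / Σ λ:
  PC1: 56/70 = 0.8
  PC2: 11/70 = 0.1571
  PC3: 3/70 = 0.0429

Step 3 — cumulative fraction after k components = (λ_1 + ... + λ_k) / Σ λ:
  k = 1: 56/70 = 0.8
  k = 2: (56 + 11)/70 = 67/70 = 0.9571
  k = 3: (56 + 11 + 3)/70 = 70/70 = 1

Summary (fraction, with percent):

explained: PC1 0.8 (80%), PC2 0.1571 (15.71%), PC3 0.0429 (4.29%);  cumulative: 0.8, 0.9571, 1


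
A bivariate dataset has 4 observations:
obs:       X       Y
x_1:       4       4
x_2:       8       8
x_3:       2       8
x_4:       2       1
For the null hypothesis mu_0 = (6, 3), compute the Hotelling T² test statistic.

Step 1 — sample mean vector:
  mean(X) = (4 + 8 + 2 + 2) / 4 = 16/4 = 4
  mean(Y) = (4 + 8 + 8 + 1) / 4 = 21/4 = 5.25
  x̄ = (4, 5.25),  deviation x̄ - mu_0 = (4, 5.25) - (6, 3) = (-2, 2.25).

Step 2 — sample covariance matrix, S[i,j] = (1/(n-1)) · Σ_k (x_{k,i} - mean_i) · (x_{k,j} - mean_j), divisor n-1 = 3:
  S[X,X] = ((0)·(0) + (4)·(4) + (-2)·(-2) + (-2)·(-2)) / 3 = 24/3 = 8
  S[X,Y] = ((0)·(-1.25) + (4)·(2.75) + (-2)·(2.75) + (-2)·(-4.25)) / 3 = 14/3 = 4.6667
  S[Y,Y] = ((-1.25)·(-1.25) + (2.75)·(2.75) + (2.75)·(2.75) + (-4.25)·(-4.25)) / 3 = 34.75/3 = 11.5833
  S = [[8, 4.6667],
 [4.6667, 11.5833]].

Step 3 — invert S. det(S) = 8·11.5833 - (4.6667)² = 70.8889.
  S^{-1} = (1/det) · [[d, -b], [-b, a]] = [[0.1634, -0.0658],
 [-0.0658, 0.1129]].

Step 4 — quadratic form (x̄ - mu_0)^T · S^{-1} · (x̄ - mu_0):
  S^{-1} · (x̄ - mu_0) = (-0.4749, 0.3856),
  (x̄ - mu_0)^T · [...] = (-2)·(-0.4749) + (2.25)·(0.3856) = 1.8174.

Step 5 — scale by n: T² = 4 · 1.8174 = 7.2696.

T² ≈ 7.2696


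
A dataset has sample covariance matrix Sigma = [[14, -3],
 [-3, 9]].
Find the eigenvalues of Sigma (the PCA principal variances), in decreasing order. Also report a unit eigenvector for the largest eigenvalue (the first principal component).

Step 1 — characteristic polynomial of 2×2 Sigma:
  det(Sigma - λI) = λ² - trace · λ + det = 0.
  trace = 14 + 9 = 23, det = 14·9 - (-3)² = 117.
Step 2 — discriminant:
  Δ = trace² - 4·det = 529 - 468 = 61.
Step 3 — eigenvalues:
  λ = (trace ± √Δ)/2 = (23 ± 7.8102)/2,
  λ_1 = 15.4051,  λ_2 = 7.5949.

Step 4 — unit eigenvector for λ_1: solve (Sigma - λ_1 I)v = 0. First row:
  (14 - 15.4051)·v_x + (-3)·v_y = 0, i.e. (-1.4051)·v_x + (-3)·v_y = 0,
  so v ∝ (b, λ_1 - a) = (-3, 1.4051); multiply by -1 so the first entry is positive: u = (3, -1.4051).
  ||u|| = √((3)² + (-1.4051)²) = √(10.9744) ≈ 3.3128,
  v_1 = u/||u|| ≈ (0.9056, -0.4242) (||v_1|| = 1).

λ_1 = 15.4051,  λ_2 = 7.5949;  v_1 ≈ (0.9056, -0.4242)


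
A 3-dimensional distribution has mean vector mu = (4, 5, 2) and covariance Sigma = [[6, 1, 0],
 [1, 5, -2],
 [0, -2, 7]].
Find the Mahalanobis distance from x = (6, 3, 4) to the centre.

Step 1 — centre the observation: (x - mu) = (2, -2, 2).

Step 2 — invert Sigma (cofactor / det for 3×3, or solve directly):
  Sigma^{-1} = [[0.1732, -0.0391, -0.0112],
 [-0.0391, 0.2346, 0.067],
 [-0.0112, 0.067, 0.162]].

Step 3 — form the quadratic (x - mu)^T · Sigma^{-1} · (x - mu):
  Sigma^{-1} · (x - mu) = (0.4022, -0.4134, 0.1676).
  (x - mu)^T · [Sigma^{-1} · (x - mu)] = (2)·(0.4022) + (-2)·(-0.4134) + (2)·(0.1676) = 1.9665.

Step 4 — take square root: d = √(1.9665) ≈ 1.4023.

d(x, mu) = √(1.9665) ≈ 1.4023


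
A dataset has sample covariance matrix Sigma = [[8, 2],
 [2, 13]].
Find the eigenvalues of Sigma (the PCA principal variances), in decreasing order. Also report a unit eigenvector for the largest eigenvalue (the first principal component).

Step 1 — characteristic polynomial of 2×2 Sigma:
  det(Sigma - λI) = λ² - trace · λ + det = 0.
  trace = 8 + 13 = 21, det = 8·13 - (2)² = 100.
Step 2 — discriminant:
  Δ = trace² - 4·det = 441 - 400 = 41.
Step 3 — eigenvalues:
  λ = (trace ± √Δ)/2 = (21 ± 6.4031)/2,
  λ_1 = 13.7016,  λ_2 = 7.2984.

Step 4 — unit eigenvector for λ_1: solve (Sigma - λ_1 I)v = 0. First row:
  (8 - 13.7016)·v_x + (2)·v_y = 0, i.e. (-5.7016)·v_x + (2)·v_y = 0,
  so v ∝ (b, λ_1 - a) = (2, 5.7016) = u.
  ||u|| = √((2)² + (5.7016)²) = √(36.5078) ≈ 6.0422,
  v_1 = u/||u|| ≈ (0.331, 0.9436) (||v_1|| = 1).

λ_1 = 13.7016,  λ_2 = 7.2984;  v_1 ≈ (0.331, 0.9436)


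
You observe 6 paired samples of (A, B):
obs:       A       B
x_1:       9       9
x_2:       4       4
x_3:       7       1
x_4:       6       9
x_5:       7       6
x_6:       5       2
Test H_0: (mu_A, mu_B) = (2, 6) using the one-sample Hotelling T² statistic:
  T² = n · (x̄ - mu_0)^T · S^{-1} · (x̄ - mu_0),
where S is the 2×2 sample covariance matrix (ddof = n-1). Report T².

Step 1 — sample mean vector:
  mean(A) = (9 + 4 + 7 + 6 + 7 + 5) / 6 = 38/6 = 6.3333
  mean(B) = (9 + 4 + 1 + 9 + 6 + 2) / 6 = 31/6 = 5.1667
  x̄ = (6.3333, 5.1667),  deviation x̄ - mu_0 = (6.3333, 5.1667) - (2, 6) = (4.3333, -0.8333).

Step 2 — sample covariance matrix, S[i,j] = (1/(n-1)) · Σ_k (x_{k,i} - mean_i) · (x_{k,j} - mean_j), divisor n-1 = 5:
  S[A,A] = ((2.6667)·(2.6667) + (-2.3333)·(-2.3333) + (0.6667)·(0.6667) + (-0.3333)·(-0.3333) + (0.6667)·(0.6667) + (-1.3333)·(-1.3333)) / 5 = 15.3333/5 = 3.0667
  S[A,B] = ((2.6667)·(3.8333) + (-2.3333)·(-1.1667) + (0.6667)·(-4.1667) + (-0.3333)·(3.8333) + (0.6667)·(0.8333) + (-1.3333)·(-3.1667)) / 5 = 13.6667/5 = 2.7333
  S[B,B] = ((3.8333)·(3.8333) + (-1.1667)·(-1.1667) + (-4.1667)·(-4.1667) + (3.8333)·(3.8333) + (0.8333)·(0.8333) + (-3.1667)·(-3.1667)) / 5 = 58.8333/5 = 11.7667
  S = [[3.0667, 2.7333],
 [2.7333, 11.7667]].

Step 3 — invert S. det(S) = 3.0667·11.7667 - (2.7333)² = 28.6133.
  S^{-1} = (1/det) · [[d, -b], [-b, a]] = [[0.4112, -0.0955],
 [-0.0955, 0.1072]].

Step 4 — quadratic form (x̄ - mu_0)^T · S^{-1} · (x̄ - mu_0):
  S^{-1} · (x̄ - mu_0) = (1.8616, -0.5033),
  (x̄ - mu_0)^T · [...] = (4.3333)·(1.8616) + (-0.8333)·(-0.5033) = 8.4863.

Step 5 — scale by n: T² = 6 · 8.4863 = 50.918.

T² ≈ 50.918


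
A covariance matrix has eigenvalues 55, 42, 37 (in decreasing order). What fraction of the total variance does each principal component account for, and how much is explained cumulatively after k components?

Step 1 — total variance = trace(Sigma) = Σ λ_i = 55 + 42 + 37 = 134.

Step 2 — fraction explained by component i = λ_i / Σ λ:
  PC1: 55/134 = 0.4104
  PC2: 42/134 = 0.3134
  PC3: 37/134 = 0.2761

Step 3 — cumulative fraction after k components = (λ_1 + ... + λ_k) / Σ λ:
  k = 1: 55/134 = 0.4104
  k = 2: (55 + 42)/134 = 97/134 = 0.7239
  k = 3: (55 + 42 + 37)/134 = 134/134 = 1

Summary (fraction, with percent):

explained: PC1 0.4104 (41.04%), PC2 0.3134 (31.34%), PC3 0.2761 (27.61%);  cumulative: 0.4104, 0.7239, 1


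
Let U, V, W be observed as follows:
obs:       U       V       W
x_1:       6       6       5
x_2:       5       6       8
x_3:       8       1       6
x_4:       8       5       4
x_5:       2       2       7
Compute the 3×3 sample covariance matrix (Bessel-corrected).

Step 1 — column means:
  mean(U) = (6 + 5 + 8 + 8 + 2) / 5 = 29/5 = 5.8
  mean(V) = (6 + 6 + 1 + 5 + 2) / 5 = 20/5 = 4
  mean(W) = (5 + 8 + 6 + 4 + 7) / 5 = 30/5 = 6

Step 2 — sample covariance S[i,j] = (1/(n-1)) · Σ_k (x_{k,i} - mean_i) · (x_{k,j} - mean_j), with n-1 = 4.
  S[U,U] = ((0.2)·(0.2) + (-0.8)·(-0.8) + (2.2)·(2.2) + (2.2)·(2.2) + (-3.8)·(-3.8)) / 4 = 24.8/4 = 6.2
  S[U,V] = ((0.2)·(2) + (-0.8)·(2) + (2.2)·(-3) + (2.2)·(1) + (-3.8)·(-2)) / 4 = 2/4 = 0.5
  S[U,W] = ((0.2)·(-1) + (-0.8)·(2) + (2.2)·(0) + (2.2)·(-2) + (-3.8)·(1)) / 4 = -10/4 = -2.5
  S[V,V] = ((2)·(2) + (2)·(2) + (-3)·(-3) + (1)·(1) + (-2)·(-2)) / 4 = 22/4 = 5.5
  S[V,W] = ((2)·(-1) + (2)·(2) + (-3)·(0) + (1)·(-2) + (-2)·(1)) / 4 = -2/4 = -0.5
  S[W,W] = ((-1)·(-1) + (2)·(2) + (0)·(0) + (-2)·(-2) + (1)·(1)) / 4 = 10/4 = 2.5

S is symmetric (S[j,i] = S[i,j]). Assembling:

S = [[6.2, 0.5, -2.5],
 [0.5, 5.5, -0.5],
 [-2.5, -0.5, 2.5]]


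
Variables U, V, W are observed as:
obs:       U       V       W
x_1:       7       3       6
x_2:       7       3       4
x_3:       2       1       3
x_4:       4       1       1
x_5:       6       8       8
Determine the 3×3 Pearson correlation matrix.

Step 1 — column means:
  mean(U) = (7 + 7 + 2 + 4 + 6) / 5 = 26/5 = 5.2
  mean(V) = (3 + 3 + 1 + 1 + 8) / 5 = 16/5 = 3.2
  mean(W) = (6 + 4 + 3 + 1 + 8) / 5 = 22/5 = 4.4

Step 2 — sample variances and covariances s[i,j] = (1/(n-1)) · Σ_k (x_{k,i} - mean_i) · (x_{k,j} - mean_j), with n-1 = 4:
  s[U,U] = ((1.8)·(1.8) + (1.8)·(1.8) + (-3.2)·(-3.2) + (-1.2)·(-1.2) + (0.8)·(0.8)) / 4 = 18.8/4 = 4.7
  s[U,V] = ((1.8)·(-0.2) + (1.8)·(-0.2) + (-3.2)·(-2.2) + (-1.2)·(-2.2) + (0.8)·(4.8)) / 4 = 12.8/4 = 3.2
  s[U,W] = ((1.8)·(1.6) + (1.8)·(-0.4) + (-3.2)·(-1.4) + (-1.2)·(-3.4) + (0.8)·(3.6)) / 4 = 13.6/4 = 3.4
  s[V,V] = ((-0.2)·(-0.2) + (-0.2)·(-0.2) + (-2.2)·(-2.2) + (-2.2)·(-2.2) + (4.8)·(4.8)) / 4 = 32.8/4 = 8.2
  s[V,W] = ((-0.2)·(1.6) + (-0.2)·(-0.4) + (-2.2)·(-1.4) + (-2.2)·(-3.4) + (4.8)·(3.6)) / 4 = 27.6/4 = 6.9
  s[W,W] = ((1.6)·(1.6) + (-0.4)·(-0.4) + (-1.4)·(-1.4) + (-3.4)·(-3.4) + (3.6)·(3.6)) / 4 = 29.2/4 = 7.3
  Sample standard deviations s_i = √(s[i,i]):
  s(U) = √(4.7) = 2.1679
  s(V) = √(8.2) = 2.8636
  s(W) = √(7.3) = 2.7019

Step 3 — r_{ij} = s_{ij} / (s_i · s_j):
  r[U,U] = 1 (diagonal).
  r[U,V] = 3.2 / (2.1679 · 2.8636) = 3.2 / 6.2081 = 0.5155
  r[U,W] = 3.4 / (2.1679 · 2.7019) = 3.4 / 5.8575 = 0.5805
  r[V,V] = 1 (diagonal).
  r[V,W] = 6.9 / (2.8636 · 2.7019) = 6.9 / 7.7369 = 0.8918
  r[W,W] = 1 (diagonal).

R is symmetric with unit diagonal. Assembling:

R = [[1, 0.5155, 0.5805],
 [0.5155, 1, 0.8918],
 [0.5805, 0.8918, 1]]


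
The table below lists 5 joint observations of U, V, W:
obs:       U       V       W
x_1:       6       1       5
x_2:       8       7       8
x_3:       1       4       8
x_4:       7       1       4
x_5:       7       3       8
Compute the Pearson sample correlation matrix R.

Step 1 — column means:
  mean(U) = (6 + 8 + 1 + 7 + 7) / 5 = 29/5 = 5.8
  mean(V) = (1 + 7 + 4 + 1 + 3) / 5 = 16/5 = 3.2
  mean(W) = (5 + 8 + 8 + 4 + 8) / 5 = 33/5 = 6.6

Step 2 — sample variances and covariances s[i,j] = (1/(n-1)) · Σ_k (x_{k,i} - mean_i) · (x_{k,j} - mean_j), with n-1 = 4:
  s[U,U] = ((0.2)·(0.2) + (2.2)·(2.2) + (-4.8)·(-4.8) + (1.2)·(1.2) + (1.2)·(1.2)) / 4 = 30.8/4 = 7.7
  s[U,V] = ((0.2)·(-2.2) + (2.2)·(3.8) + (-4.8)·(0.8) + (1.2)·(-2.2) + (1.2)·(-0.2)) / 4 = 1.2/4 = 0.3
  s[U,W] = ((0.2)·(-1.6) + (2.2)·(1.4) + (-4.8)·(1.4) + (1.2)·(-2.6) + (1.2)·(1.4)) / 4 = -5.4/4 = -1.35
  s[V,V] = ((-2.2)·(-2.2) + (3.8)·(3.8) + (0.8)·(0.8) + (-2.2)·(-2.2) + (-0.2)·(-0.2)) / 4 = 24.8/4 = 6.2
  s[V,W] = ((-2.2)·(-1.6) + (3.8)·(1.4) + (0.8)·(1.4) + (-2.2)·(-2.6) + (-0.2)·(1.4)) / 4 = 15.4/4 = 3.85
  s[W,W] = ((-1.6)·(-1.6) + (1.4)·(1.4) + (1.4)·(1.4) + (-2.6)·(-2.6) + (1.4)·(1.4)) / 4 = 15.2/4 = 3.8
  Sample standard deviations s_i = √(s[i,i]):
  s(U) = √(7.7) = 2.7749
  s(V) = √(6.2) = 2.49
  s(W) = √(3.8) = 1.9494

Step 3 — r_{ij} = s_{ij} / (s_i · s_j):
  r[U,U] = 1 (diagonal).
  r[U,V] = 0.3 / (2.7749 · 2.49) = 0.3 / 6.9094 = 0.0434
  r[U,W] = -1.35 / (2.7749 · 1.9494) = -1.35 / 5.4093 = -0.2496
  r[V,V] = 1 (diagonal).
  r[V,W] = 3.85 / (2.49 · 1.9494) = 3.85 / 4.8539 = 0.7932
  r[W,W] = 1 (diagonal).

R is symmetric with unit diagonal. Assembling:

R = [[1, 0.0434, -0.2496],
 [0.0434, 1, 0.7932],
 [-0.2496, 0.7932, 1]]


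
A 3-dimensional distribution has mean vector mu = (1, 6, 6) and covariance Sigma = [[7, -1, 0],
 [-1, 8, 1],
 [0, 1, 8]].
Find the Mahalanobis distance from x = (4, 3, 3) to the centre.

Step 1 — centre the observation: (x - mu) = (3, -3, -3).

Step 2 — invert Sigma (cofactor / det for 3×3, or solve directly):
  Sigma^{-1} = [[0.1455, 0.0185, -0.0023],
 [0.0185, 0.1293, -0.0162],
 [-0.0023, -0.0162, 0.127]].

Step 3 — form the quadratic (x - mu)^T · Sigma^{-1} · (x - mu):
  Sigma^{-1} · (x - mu) = (0.388, -0.2841, -0.3395).
  (x - mu)^T · [Sigma^{-1} · (x - mu)] = (3)·(0.388) + (-3)·(-0.2841) + (-3)·(-0.3395) = 3.0346.

Step 4 — take square root: d = √(3.0346) ≈ 1.742.

d(x, mu) = √(3.0346) ≈ 1.742


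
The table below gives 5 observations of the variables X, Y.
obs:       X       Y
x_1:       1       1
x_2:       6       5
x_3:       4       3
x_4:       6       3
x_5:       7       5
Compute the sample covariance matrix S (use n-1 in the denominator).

Step 1 — column means:
  mean(X) = (1 + 6 + 4 + 6 + 7) / 5 = 24/5 = 4.8
  mean(Y) = (1 + 5 + 3 + 3 + 5) / 5 = 17/5 = 3.4

Step 2 — sample covariance S[i,j] = (1/(n-1)) · Σ_k (x_{k,i} - mean_i) · (x_{k,j} - mean_j), with n-1 = 4.
  S[X,X] = ((-3.8)·(-3.8) + (1.2)·(1.2) + (-0.8)·(-0.8) + (1.2)·(1.2) + (2.2)·(2.2)) / 4 = 22.8/4 = 5.7
  S[X,Y] = ((-3.8)·(-2.4) + (1.2)·(1.6) + (-0.8)·(-0.4) + (1.2)·(-0.4) + (2.2)·(1.6)) / 4 = 14.4/4 = 3.6
  S[Y,Y] = ((-2.4)·(-2.4) + (1.6)·(1.6) + (-0.4)·(-0.4) + (-0.4)·(-0.4) + (1.6)·(1.6)) / 4 = 11.2/4 = 2.8

S is symmetric (S[j,i] = S[i,j]). Assembling:

S = [[5.7, 3.6],
 [3.6, 2.8]]


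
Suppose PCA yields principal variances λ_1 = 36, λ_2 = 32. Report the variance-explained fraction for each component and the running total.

Step 1 — total variance = trace(Sigma) = Σ λ_i = 36 + 32 = 68.

Step 2 — fraction explained by component i = λ_i / Σ λ:
  PC1: 36/68 = 0.5294
  PC2: 32/68 = 0.4706

Step 3 — cumulative fraction after k components = (λ_1 + ... + λ_k) / Σ λ:
  k = 1: 36/68 = 0.5294
  k = 2: (36 + 32)/68 = 68/68 = 1

Summary (fraction, with percent):

explained: PC1 0.5294 (52.94%), PC2 0.4706 (47.06%);  cumulative: 0.5294, 1


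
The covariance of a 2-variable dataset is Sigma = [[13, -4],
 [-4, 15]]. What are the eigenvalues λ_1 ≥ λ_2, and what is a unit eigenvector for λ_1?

Step 1 — characteristic polynomial of 2×2 Sigma:
  det(Sigma - λI) = λ² - trace · λ + det = 0.
  trace = 13 + 15 = 28, det = 13·15 - (-4)² = 179.
Step 2 — discriminant:
  Δ = trace² - 4·det = 784 - 716 = 68.
Step 3 — eigenvalues:
  λ = (trace ± √Δ)/2 = (28 ± 8.2462)/2,
  λ_1 = 18.1231,  λ_2 = 9.8769.

Step 4 — unit eigenvector for λ_1: solve (Sigma - λ_1 I)v = 0. First row:
  (13 - 18.1231)·v_x + (-4)·v_y = 0, i.e. (-5.1231)·v_x + (-4)·v_y = 0,
  so v ∝ (b, λ_1 - a) = (-4, 5.1231); multiply by -1 so the first entry is positive: u = (4, -5.1231).
  ||u|| = √((4)² + (-5.1231)²) = √(42.2462) ≈ 6.4997,
  v_1 = u/||u|| ≈ (0.6154, -0.7882) (||v_1|| = 1).

λ_1 = 18.1231,  λ_2 = 9.8769;  v_1 ≈ (0.6154, -0.7882)


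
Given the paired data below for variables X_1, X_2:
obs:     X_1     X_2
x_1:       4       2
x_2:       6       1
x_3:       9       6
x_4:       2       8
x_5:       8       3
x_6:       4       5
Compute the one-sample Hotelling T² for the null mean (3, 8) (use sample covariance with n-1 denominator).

Step 1 — sample mean vector:
  mean(X_1) = (4 + 6 + 9 + 2 + 8 + 4) / 6 = 33/6 = 5.5
  mean(X_2) = (2 + 1 + 6 + 8 + 3 + 5) / 6 = 25/6 = 4.1667
  x̄ = (5.5, 4.1667),  deviation x̄ - mu_0 = (5.5, 4.1667) - (3, 8) = (2.5, -3.8333).

Step 2 — sample covariance matrix, S[i,j] = (1/(n-1)) · Σ_k (x_{k,i} - mean_i) · (x_{k,j} - mean_j), divisor n-1 = 5:
  S[X_1,X_1] = ((-1.5)·(-1.5) + (0.5)·(0.5) + (3.5)·(3.5) + (-3.5)·(-3.5) + (2.5)·(2.5) + (-1.5)·(-1.5)) / 5 = 35.5/5 = 7.1
  S[X_1,X_2] = ((-1.5)·(-2.1667) + (0.5)·(-3.1667) + (3.5)·(1.8333) + (-3.5)·(3.8333) + (2.5)·(-1.1667) + (-1.5)·(0.8333)) / 5 = -9.5/5 = -1.9
  S[X_2,X_2] = ((-2.1667)·(-2.1667) + (-3.1667)·(-3.1667) + (1.8333)·(1.8333) + (3.8333)·(3.8333) + (-1.1667)·(-1.1667) + (0.8333)·(0.8333)) / 5 = 34.8333/5 = 6.9667
  S = [[7.1, -1.9],
 [-1.9, 6.9667]].

Step 3 — invert S. det(S) = 7.1·6.9667 - (-1.9)² = 45.8533.
  S^{-1} = (1/det) · [[d, -b], [-b, a]] = [[0.1519, 0.0414],
 [0.0414, 0.1548]].

Step 4 — quadratic form (x̄ - mu_0)^T · S^{-1} · (x̄ - mu_0):
  S^{-1} · (x̄ - mu_0) = (0.221, -0.49),
  (x̄ - mu_0)^T · [...] = (2.5)·(0.221) + (-3.8333)·(-0.49) = 2.4307.

Step 5 — scale by n: T² = 6 · 2.4307 = 14.5842.

T² ≈ 14.5842


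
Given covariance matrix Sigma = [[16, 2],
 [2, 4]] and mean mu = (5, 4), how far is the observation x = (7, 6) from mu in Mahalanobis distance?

Step 1 — centre the observation: (x - mu) = (2, 2).

Step 2 — invert Sigma. det(Sigma) = 16·4 - (2)² = 60.
  Sigma^{-1} = (1/det) · [[d, -b], [-b, a]] = [[0.0667, -0.0333],
 [-0.0333, 0.2667]].

Step 3 — form the quadratic (x - mu)^T · Sigma^{-1} · (x - mu):
  Sigma^{-1} · (x - mu) = (0.0667, 0.4667).
  (x - mu)^T · [Sigma^{-1} · (x - mu)] = (2)·(0.0667) + (2)·(0.4667) = 1.0667.

Step 4 — take square root: d = √(1.0667) ≈ 1.0328.

d(x, mu) = √(1.0667) ≈ 1.0328


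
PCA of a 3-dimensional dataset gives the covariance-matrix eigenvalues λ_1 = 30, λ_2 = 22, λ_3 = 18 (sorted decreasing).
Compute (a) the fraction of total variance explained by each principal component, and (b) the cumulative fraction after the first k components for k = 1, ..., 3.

Step 1 — total variance = trace(Sigma) = Σ λ_i = 30 + 22 + 18 = 70.

Step 2 — fraction explained by component i = λ_i / Σ λ:
  PC1: 30/70 = 0.4286
  PC2: 22/70 = 0.3143
  PC3: 18/70 = 0.2571

Step 3 — cumulative fraction after k components = (λ_1 + ... + λ_k) / Σ λ:
  k = 1: 30/70 = 0.4286
  k = 2: (30 + 22)/70 = 52/70 = 0.7429
  k = 3: (30 + 22 + 18)/70 = 70/70 = 1

Summary (fraction, with percent):

explained: PC1 0.4286 (42.86%), PC2 0.3143 (31.43%), PC3 0.2571 (25.71%);  cumulative: 0.4286, 0.7429, 1


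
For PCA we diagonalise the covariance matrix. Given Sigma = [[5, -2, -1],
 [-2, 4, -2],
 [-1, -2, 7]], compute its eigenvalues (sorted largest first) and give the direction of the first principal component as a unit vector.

Step 1 — characteristic polynomial p(λ) = det(λI - Sigma) = λ³ - tr·λ² + c_1·λ - det, where tr = trace, c_1 = sum of the principal 2×2 minors, det = det(Sigma):
  tr = 5 + 4 + 7 = 16,
  c_1 = (5·4 - (-2)²) + (5·7 - (-1)²) + (4·7 - (-2)²) = 16 + 34 + 24 = 74,
  det = 5·(4·7 - (-2)²) - (-2)·((-2)·7 - (-2)·(-1)) + (-1)·((-2)·(-2) - 4·(-1)) = 5·(24) - (-2)·(-16) + (-1)·(8) = 80.
  So p(λ) = λ³ - 16λ² + 74λ - 80.
Step 2 — look for an integer root (rational root theorem: any rational root is an integer divisor of 80). Testing λ = 8:
  p(8) = 512 - 1024 + 592 - 80 = 0  ✓
  Dividing out (λ - 8): p(λ) = (λ - 8)(λ² - 8λ + 10).
Step 3 — remaining eigenvalues from the quadratic λ² - 8λ + 10 = 0:
  Δ = 8² - 4·10 = 64 - 40 = 24,  λ = (8 ± √24)/2 = (8 ± 4.899)/2 ≈ 6.4495 or 1.5505.
  Sorted: λ_1 = 8,  λ_2 = 6.4495,  λ_3 = 1.5505  (check: sum = 16 = tr ✓).

Step 4 — unit eigenvector for λ_1 = 8: v spans the null space of (Sigma - λ_1 I), whose rows are
  r_1 = (-3, -2, -1),  r_2 = (-2, -4, -2),  r_3 = (-1, -2, -1).
  v is orthogonal to every row, so take v ∝ r_1 × r_2 = ((-2)·(-2) - (-1)·(-4), (-1)·(-2) - (-3)·(-2), (-3)·(-4) - (-2)·(-2)) = (0, -4, 8).
  Rescale (divide by 4; multiply by -1 so the first nonzero entry is positive): u = (0, 1, -2).
  ||u|| = √((0)² + (1)² + (-2)²) = √(5) ≈ 2.2361,  v_1 = u/||u|| ≈ (0, 0.4472, -0.8944) (||v_1|| = 1).

λ_1 = 8,  λ_2 = 6.4495,  λ_3 = 1.5505;  v_1 ≈ (0, 0.4472, -0.8944)


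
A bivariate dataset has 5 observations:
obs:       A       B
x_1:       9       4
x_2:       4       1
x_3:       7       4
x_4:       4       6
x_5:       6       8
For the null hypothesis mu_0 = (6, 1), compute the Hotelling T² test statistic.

Step 1 — sample mean vector:
  mean(A) = (9 + 4 + 7 + 4 + 6) / 5 = 30/5 = 6
  mean(B) = (4 + 1 + 4 + 6 + 8) / 5 = 23/5 = 4.6
  x̄ = (6, 4.6),  deviation x̄ - mu_0 = (6, 4.6) - (6, 1) = (0, 3.6).

Step 2 — sample covariance matrix, S[i,j] = (1/(n-1)) · Σ_k (x_{k,i} - mean_i) · (x_{k,j} - mean_j), divisor n-1 = 4:
  S[A,A] = ((3)·(3) + (-2)·(-2) + (1)·(1) + (-2)·(-2) + (0)·(0)) / 4 = 18/4 = 4.5
  S[A,B] = ((3)·(-0.6) + (-2)·(-3.6) + (1)·(-0.6) + (-2)·(1.4) + (0)·(3.4)) / 4 = 2/4 = 0.5
  S[B,B] = ((-0.6)·(-0.6) + (-3.6)·(-3.6) + (-0.6)·(-0.6) + (1.4)·(1.4) + (3.4)·(3.4)) / 4 = 27.2/4 = 6.8
  S = [[4.5, 0.5],
 [0.5, 6.8]].

Step 3 — invert S. det(S) = 4.5·6.8 - (0.5)² = 30.35.
  S^{-1} = (1/det) · [[d, -b], [-b, a]] = [[0.2241, -0.0165],
 [-0.0165, 0.1483]].

Step 4 — quadratic form (x̄ - mu_0)^T · S^{-1} · (x̄ - mu_0):
  S^{-1} · (x̄ - mu_0) = (-0.0593, 0.5338),
  (x̄ - mu_0)^T · [...] = (0)·(-0.0593) + (3.6)·(0.5338) = 1.9216.

Step 5 — scale by n: T² = 5 · 1.9216 = 9.6079.

T² ≈ 9.6079


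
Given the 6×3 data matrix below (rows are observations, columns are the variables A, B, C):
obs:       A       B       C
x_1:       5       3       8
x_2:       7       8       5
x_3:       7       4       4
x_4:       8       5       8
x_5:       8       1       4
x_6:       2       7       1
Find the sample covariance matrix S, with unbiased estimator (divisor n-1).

Step 1 — column means:
  mean(A) = (5 + 7 + 7 + 8 + 8 + 2) / 6 = 37/6 = 6.1667
  mean(B) = (3 + 8 + 4 + 5 + 1 + 7) / 6 = 28/6 = 4.6667
  mean(C) = (8 + 5 + 4 + 8 + 4 + 1) / 6 = 30/6 = 5

Step 2 — sample covariance S[i,j] = (1/(n-1)) · Σ_k (x_{k,i} - mean_i) · (x_{k,j} - mean_j), with n-1 = 5.
  S[A,A] = ((-1.1667)·(-1.1667) + (0.8333)·(0.8333) + (0.8333)·(0.8333) + (1.8333)·(1.8333) + (1.8333)·(1.8333) + (-4.1667)·(-4.1667)) / 5 = 26.8333/5 = 5.3667
  S[A,B] = ((-1.1667)·(-1.6667) + (0.8333)·(3.3333) + (0.8333)·(-0.6667) + (1.8333)·(0.3333) + (1.8333)·(-3.6667) + (-4.1667)·(2.3333)) / 5 = -11.6667/5 = -2.3333
  S[A,C] = ((-1.1667)·(3) + (0.8333)·(0) + (0.8333)·(-1) + (1.8333)·(3) + (1.8333)·(-1) + (-4.1667)·(-4)) / 5 = 16/5 = 3.2
  S[B,B] = ((-1.6667)·(-1.6667) + (3.3333)·(3.3333) + (-0.6667)·(-0.6667) + (0.3333)·(0.3333) + (-3.6667)·(-3.6667) + (2.3333)·(2.3333)) / 5 = 33.3333/5 = 6.6667
  S[B,C] = ((-1.6667)·(3) + (3.3333)·(0) + (-0.6667)·(-1) + (0.3333)·(3) + (-3.6667)·(-1) + (2.3333)·(-4)) / 5 = -9/5 = -1.8
  S[C,C] = ((3)·(3) + (0)·(0) + (-1)·(-1) + (3)·(3) + (-1)·(-1) + (-4)·(-4)) / 5 = 36/5 = 7.2

S is symmetric (S[j,i] = S[i,j]). Assembling:

S = [[5.3667, -2.3333, 3.2],
 [-2.3333, 6.6667, -1.8],
 [3.2, -1.8, 7.2]]


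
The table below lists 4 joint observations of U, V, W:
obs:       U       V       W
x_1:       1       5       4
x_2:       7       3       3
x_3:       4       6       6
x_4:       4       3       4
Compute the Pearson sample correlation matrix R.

Step 1 — column means:
  mean(U) = (1 + 7 + 4 + 4) / 4 = 16/4 = 4
  mean(V) = (5 + 3 + 6 + 3) / 4 = 17/4 = 4.25
  mean(W) = (4 + 3 + 6 + 4) / 4 = 17/4 = 4.25

Step 2 — sample variances and covariances s[i,j] = (1/(n-1)) · Σ_k (x_{k,i} - mean_i) · (x_{k,j} - mean_j), with n-1 = 3:
  s[U,U] = ((-3)·(-3) + (3)·(3) + (0)·(0) + (0)·(0)) / 3 = 18/3 = 6
  s[U,V] = ((-3)·(0.75) + (3)·(-1.25) + (0)·(1.75) + (0)·(-1.25)) / 3 = -6/3 = -2
  s[U,W] = ((-3)·(-0.25) + (3)·(-1.25) + (0)·(1.75) + (0)·(-0.25)) / 3 = -3/3 = -1
  s[V,V] = ((0.75)·(0.75) + (-1.25)·(-1.25) + (1.75)·(1.75) + (-1.25)·(-1.25)) / 3 = 6.75/3 = 2.25
  s[V,W] = ((0.75)·(-0.25) + (-1.25)·(-1.25) + (1.75)·(1.75) + (-1.25)·(-0.25)) / 3 = 4.75/3 = 1.5833
  s[W,W] = ((-0.25)·(-0.25) + (-1.25)·(-1.25) + (1.75)·(1.75) + (-0.25)·(-0.25)) / 3 = 4.75/3 = 1.5833
  Sample standard deviations s_i = √(s[i,i]):
  s(U) = √(6) = 2.4495
  s(V) = √(2.25) = 1.5
  s(W) = √(1.5833) = 1.2583

Step 3 — r_{ij} = s_{ij} / (s_i · s_j):
  r[U,U] = 1 (diagonal).
  r[U,V] = -2 / (2.4495 · 1.5) = -2 / 3.6742 = -0.5443
  r[U,W] = -1 / (2.4495 · 1.2583) = -1 / 3.0822 = -0.3244
  r[V,V] = 1 (diagonal).
  r[V,W] = 1.5833 / (1.5 · 1.2583) = 1.5833 / 1.8875 = 0.8389
  r[W,W] = 1 (diagonal).

R is symmetric with unit diagonal. Assembling:

R = [[1, -0.5443, -0.3244],
 [-0.5443, 1, 0.8389],
 [-0.3244, 0.8389, 1]]


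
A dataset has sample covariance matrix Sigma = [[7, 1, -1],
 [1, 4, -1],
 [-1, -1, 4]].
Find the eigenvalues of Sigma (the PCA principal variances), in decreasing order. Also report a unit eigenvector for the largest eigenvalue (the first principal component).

Step 1 — characteristic polynomial p(λ) = det(λI - Sigma) = λ³ - tr·λ² + c_1·λ - det, where tr = trace, c_1 = sum of the principal 2×2 minors, det = det(Sigma):
  tr = 7 + 4 + 4 = 15,
  c_1 = (7·4 - (1)²) + (7·4 - (-1)²) + (4·4 - (-1)²) = 27 + 27 + 15 = 69,
  det = 7·(4·4 - (-1)²) - (1)·((1)·4 - (-1)·(-1)) + (-1)·((1)·(-1) - 4·(-1)) = 7·(15) - (1)·(3) + (-1)·(3) = 99.
  So p(λ) = λ³ - 15λ² + 69λ - 99.
Step 2 — look for an integer root (rational root theorem: any rational root is an integer divisor of 99). Testing λ = 3:
  p(3) = 27 - 135 + 207 - 99 = 0  ✓
  Dividing out (λ - 3): p(λ) = (λ - 3)(λ² - 12λ + 33).
Step 3 — remaining eigenvalues from the quadratic λ² - 12λ + 33 = 0:
  Δ = 12² - 4·33 = 144 - 132 = 12,  λ = (12 ± √12)/2 = (12 ± 3.4641)/2 ≈ 7.7321 or 4.2679.
  Sorted: λ_1 = 7.7321,  λ_2 = 4.2679,  λ_3 = 3  (check: sum = 15 = tr ✓).

Step 4 — unit eigenvector for λ_1 ≈ 7.7321: v spans the null space of (Sigma - λ_1 I), whose rows are
  r_1 = (-0.7321, 1, -1),  r_2 = (1, -3.7321, -1),  r_3 = (-1, -1, -3.7321).
  v is orthogonal to every row, so take v ∝ r_1 × r_2 = ((1)·(-1) - (-1)·(-3.7321), (-1)·(1) - (-0.7321)·(-1), (-0.7321)·(-3.7321) - (1)·(1)) ≈ (-4.7321, -1.7321, 1.7321).
  Rescale (multiply by -1 so the first nonzero entry is positive): u = (4.7321, 1.7321, -1.7321).
  ||u|| = √((4.7321)² + (1.7321)² + (-1.7321)²) = √(28.3923) ≈ 5.3284,  v_1 = u/||u|| ≈ (0.8881, 0.3251, -0.3251) (||v_1|| = 1).

λ_1 = 7.7321,  λ_2 = 4.2679,  λ_3 = 3;  v_1 ≈ (0.8881, 0.3251, -0.3251)


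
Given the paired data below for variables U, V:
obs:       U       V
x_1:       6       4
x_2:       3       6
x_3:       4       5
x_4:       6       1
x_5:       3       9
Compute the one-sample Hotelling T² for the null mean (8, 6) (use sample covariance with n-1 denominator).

Step 1 — sample mean vector:
  mean(U) = (6 + 3 + 4 + 6 + 3) / 5 = 22/5 = 4.4
  mean(V) = (4 + 6 + 5 + 1 + 9) / 5 = 25/5 = 5
  x̄ = (4.4, 5),  deviation x̄ - mu_0 = (4.4, 5) - (8, 6) = (-3.6, -1).

Step 2 — sample covariance matrix, S[i,j] = (1/(n-1)) · Σ_k (x_{k,i} - mean_i) · (x_{k,j} - mean_j), divisor n-1 = 4:
  S[U,U] = ((1.6)·(1.6) + (-1.4)·(-1.4) + (-0.4)·(-0.4) + (1.6)·(1.6) + (-1.4)·(-1.4)) / 4 = 9.2/4 = 2.3
  S[U,V] = ((1.6)·(-1) + (-1.4)·(1) + (-0.4)·(0) + (1.6)·(-4) + (-1.4)·(4)) / 4 = -15/4 = -3.75
  S[V,V] = ((-1)·(-1) + (1)·(1) + (0)·(0) + (-4)·(-4) + (4)·(4)) / 4 = 34/4 = 8.5
  S = [[2.3, -3.75],
 [-3.75, 8.5]].

Step 3 — invert S. det(S) = 2.3·8.5 - (-3.75)² = 5.4875.
  S^{-1} = (1/det) · [[d, -b], [-b, a]] = [[1.549, 0.6834],
 [0.6834, 0.4191]].

Step 4 — quadratic form (x̄ - mu_0)^T · S^{-1} · (x̄ - mu_0):
  S^{-1} · (x̄ - mu_0) = (-6.2597, -2.8793),
  (x̄ - mu_0)^T · [...] = (-3.6)·(-6.2597) + (-1)·(-2.8793) = 25.4141.

Step 5 — scale by n: T² = 5 · 25.4141 = 127.0706.

T² ≈ 127.0706


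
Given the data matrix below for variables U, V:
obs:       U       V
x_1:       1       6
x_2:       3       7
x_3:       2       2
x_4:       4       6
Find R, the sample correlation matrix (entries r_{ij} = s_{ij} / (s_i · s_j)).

Step 1 — column means:
  mean(U) = (1 + 3 + 2 + 4) / 4 = 10/4 = 2.5
  mean(V) = (6 + 7 + 2 + 6) / 4 = 21/4 = 5.25

Step 2 — sample variances and covariances s[i,j] = (1/(n-1)) · Σ_k (x_{k,i} - mean_i) · (x_{k,j} - mean_j), with n-1 = 3:
  s[U,U] = ((-1.5)·(-1.5) + (0.5)·(0.5) + (-0.5)·(-0.5) + (1.5)·(1.5)) / 3 = 5/3 = 1.6667
  s[U,V] = ((-1.5)·(0.75) + (0.5)·(1.75) + (-0.5)·(-3.25) + (1.5)·(0.75)) / 3 = 2.5/3 = 0.8333
  s[V,V] = ((0.75)·(0.75) + (1.75)·(1.75) + (-3.25)·(-3.25) + (0.75)·(0.75)) / 3 = 14.75/3 = 4.9167
  Sample standard deviations s_i = √(s[i,i]):
  s(U) = √(1.6667) = 1.291
  s(V) = √(4.9167) = 2.2174

Step 3 — r_{ij} = s_{ij} / (s_i · s_j):
  r[U,U] = 1 (diagonal).
  r[U,V] = 0.8333 / (1.291 · 2.2174) = 0.8333 / 2.8626 = 0.2911
  r[V,V] = 1 (diagonal).

R is symmetric with unit diagonal. Assembling:

R = [[1, 0.2911],
 [0.2911, 1]]


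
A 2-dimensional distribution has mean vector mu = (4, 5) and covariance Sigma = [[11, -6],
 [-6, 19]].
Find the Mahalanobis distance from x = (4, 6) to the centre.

Step 1 — centre the observation: (x - mu) = (0, 1).

Step 2 — invert Sigma. det(Sigma) = 11·19 - (-6)² = 173.
  Sigma^{-1} = (1/det) · [[d, -b], [-b, a]] = [[0.1098, 0.0347],
 [0.0347, 0.0636]].

Step 3 — form the quadratic (x - mu)^T · Sigma^{-1} · (x - mu):
  Sigma^{-1} · (x - mu) = (0.0347, 0.0636).
  (x - mu)^T · [Sigma^{-1} · (x - mu)] = (0)·(0.0347) + (1)·(0.0636) = 0.0636.

Step 4 — take square root: d = √(0.0636) ≈ 0.2522.

d(x, mu) = √(0.0636) ≈ 0.2522


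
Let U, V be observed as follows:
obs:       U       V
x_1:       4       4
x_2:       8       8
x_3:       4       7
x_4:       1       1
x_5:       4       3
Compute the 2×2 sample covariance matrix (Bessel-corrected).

Step 1 — column means:
  mean(U) = (4 + 8 + 4 + 1 + 4) / 5 = 21/5 = 4.2
  mean(V) = (4 + 8 + 7 + 1 + 3) / 5 = 23/5 = 4.6

Step 2 — sample covariance S[i,j] = (1/(n-1)) · Σ_k (x_{k,i} - mean_i) · (x_{k,j} - mean_j), with n-1 = 4.
  S[U,U] = ((-0.2)·(-0.2) + (3.8)·(3.8) + (-0.2)·(-0.2) + (-3.2)·(-3.2) + (-0.2)·(-0.2)) / 4 = 24.8/4 = 6.2
  S[U,V] = ((-0.2)·(-0.6) + (3.8)·(3.4) + (-0.2)·(2.4) + (-3.2)·(-3.6) + (-0.2)·(-1.6)) / 4 = 24.4/4 = 6.1
  S[V,V] = ((-0.6)·(-0.6) + (3.4)·(3.4) + (2.4)·(2.4) + (-3.6)·(-3.6) + (-1.6)·(-1.6)) / 4 = 33.2/4 = 8.3

S is symmetric (S[j,i] = S[i,j]). Assembling:

S = [[6.2, 6.1],
 [6.1, 8.3]]


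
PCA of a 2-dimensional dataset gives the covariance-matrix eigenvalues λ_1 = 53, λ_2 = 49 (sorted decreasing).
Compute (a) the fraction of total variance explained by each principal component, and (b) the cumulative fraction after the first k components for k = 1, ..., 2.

Step 1 — total variance = trace(Sigma) = Σ λ_i = 53 + 49 = 102.

Step 2 — fraction explained by component i = λ_i / Σ λ:
  PC1: 53/102 = 0.5196
  PC2: 49/102 = 0.4804

Step 3 — cumulative fraction after k components = (λ_1 + ... + λ_k) / Σ λ:
  k = 1: 53/102 = 0.5196
  k = 2: (53 + 49)/102 = 102/102 = 1

Summary (fraction, with percent):

explained: PC1 0.5196 (51.96%), PC2 0.4804 (48.04%);  cumulative: 0.5196, 1
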